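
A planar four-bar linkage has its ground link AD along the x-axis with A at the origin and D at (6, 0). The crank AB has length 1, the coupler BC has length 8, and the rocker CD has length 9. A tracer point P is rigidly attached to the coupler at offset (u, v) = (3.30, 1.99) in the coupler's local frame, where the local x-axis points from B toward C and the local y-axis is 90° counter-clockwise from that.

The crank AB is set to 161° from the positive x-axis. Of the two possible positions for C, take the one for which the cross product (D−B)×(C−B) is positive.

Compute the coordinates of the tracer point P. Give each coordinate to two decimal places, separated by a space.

-1.75 4.09

A=(0,0), D=(6.00,0)
B = A + 1.00·(cos161°, sin161°) = (-0.9455, 0.3256)
|BD| = 6.9531
circle(B,8.00) ∩ circle(D,9.00): a=2.2541, h=7.6759
  candidates: C₊=(1.6655,7.8875) cross=53.371; C₋=(0.9467,-7.4474) cross=-53.371
  mode + wants cross > 0 → take C=(1.6655,7.8875) (cross=53.371)
ex = (C−B)/|BC| = (0.3264,0.9452); ey = (-0.9452,0.3264)
P = B + 3.30·ex + 1.99·ey = (-1.7495,4.0944)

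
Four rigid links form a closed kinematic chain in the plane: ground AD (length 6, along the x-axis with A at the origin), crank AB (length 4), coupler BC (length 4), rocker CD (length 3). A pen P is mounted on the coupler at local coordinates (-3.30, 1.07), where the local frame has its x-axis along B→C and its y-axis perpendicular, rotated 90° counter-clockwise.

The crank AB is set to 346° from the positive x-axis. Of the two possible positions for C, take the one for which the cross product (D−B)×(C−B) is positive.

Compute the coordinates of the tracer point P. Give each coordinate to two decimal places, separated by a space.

A=(0,0), D=(6.00,0)
B = A + 4.00·(cos346°, sin346°) = (3.8812, -0.9677)
|BD| = 2.3293
circle(B,4.00) ∩ circle(D,3.00): a=2.6672, h=2.9809
  candidates: C₊=(5.0690,2.8519) cross=6.944; C₋=(7.5457,-2.5711) cross=-6.944
  mode + wants cross > 0 → take C=(5.0690,2.8519) (cross=6.944)
ex = (C−B)/|BC| = (0.2970,0.9549); ey = (-0.9549,0.2970)
P = B + -3.30·ex + 1.07·ey = (1.8795,-3.8011)

1.88 -3.80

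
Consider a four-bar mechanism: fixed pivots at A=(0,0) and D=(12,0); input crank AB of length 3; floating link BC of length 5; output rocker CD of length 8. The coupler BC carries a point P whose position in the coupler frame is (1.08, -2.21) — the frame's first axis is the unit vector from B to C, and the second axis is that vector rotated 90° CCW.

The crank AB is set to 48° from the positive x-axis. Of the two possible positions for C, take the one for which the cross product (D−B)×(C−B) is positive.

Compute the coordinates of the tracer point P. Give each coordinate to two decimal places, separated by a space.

4.21 1.13

A=(0,0), D=(12.00,0)
B = A + 3.00·(cos48°, sin48°) = (2.0074, 2.2294)
|BD| = 10.2383
circle(B,5.00) ∩ circle(D,8.00): a=3.2145, h=3.8297
  candidates: C₊=(5.9787,5.2673) cross=39.210; C₋=(4.3108,-2.2084) cross=-39.210
  mode + wants cross > 0 → take C=(5.9787,5.2673) (cross=39.210)
ex = (C−B)/|BC| = (0.7943,0.6076); ey = (-0.6076,0.7943)
P = B + 1.08·ex + -2.21·ey = (4.2079,1.1303)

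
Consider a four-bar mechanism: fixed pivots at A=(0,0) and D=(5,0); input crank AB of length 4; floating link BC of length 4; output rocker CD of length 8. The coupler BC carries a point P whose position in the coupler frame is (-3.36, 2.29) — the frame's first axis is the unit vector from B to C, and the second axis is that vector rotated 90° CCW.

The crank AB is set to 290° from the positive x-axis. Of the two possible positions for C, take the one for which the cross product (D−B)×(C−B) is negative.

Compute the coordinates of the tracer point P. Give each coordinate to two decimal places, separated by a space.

2.62 0.11

A=(0,0), D=(5.00,0)
B = A + 4.00·(cos290°, sin290°) = (1.3681, -3.7588)
|BD| = 5.2268
circle(B,4.00) ∩ circle(D,8.00): a=-1.9784, h=3.4765
  candidates: C₊=(-2.5067,-2.7658) cross=18.171; C₋=(2.4935,-7.5972) cross=-18.171
  mode - wants cross < 0 → take C=(2.4935,-7.5972) (cross=-18.171)
ex = (C−B)/|BC| = (0.2813,-0.9596); ey = (0.9596,0.2813)
P = B + -3.36·ex + 2.29·ey = (2.6202,0.1098)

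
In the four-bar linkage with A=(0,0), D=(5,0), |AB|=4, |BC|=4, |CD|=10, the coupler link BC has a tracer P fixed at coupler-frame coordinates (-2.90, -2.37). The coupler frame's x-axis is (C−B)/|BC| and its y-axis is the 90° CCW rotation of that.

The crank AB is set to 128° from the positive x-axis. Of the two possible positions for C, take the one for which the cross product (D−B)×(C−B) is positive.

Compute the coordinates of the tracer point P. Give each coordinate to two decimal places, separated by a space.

-0.43 0.00

A=(0,0), D=(5.00,0)
B = A + 4.00·(cos128°, sin128°) = (-2.4626, 3.1520)
|BD| = 8.1010
circle(B,4.00) ∩ circle(D,10.00): a=-1.1340, h=3.8359
  candidates: C₊=(-2.0148,7.1269) cross=31.075; C₋=(-4.9998,0.0597) cross=-31.075
  mode + wants cross > 0 → take C=(-2.0148,7.1269) (cross=31.075)
ex = (C−B)/|BC| = (0.1120,0.9937); ey = (-0.9937,0.1120)
P = B + -2.90·ex + -2.37·ey = (-0.4322,0.0049)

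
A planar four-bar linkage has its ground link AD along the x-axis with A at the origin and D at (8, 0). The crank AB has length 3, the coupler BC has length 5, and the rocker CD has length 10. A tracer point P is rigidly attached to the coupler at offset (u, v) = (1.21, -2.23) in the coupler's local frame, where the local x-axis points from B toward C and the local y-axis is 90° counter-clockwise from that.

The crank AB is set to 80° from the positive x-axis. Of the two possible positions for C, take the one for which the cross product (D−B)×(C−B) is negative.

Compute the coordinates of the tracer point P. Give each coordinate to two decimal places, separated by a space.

A=(0,0), D=(8.00,0)
B = A + 3.00·(cos80°, sin80°) = (0.5209, 2.9544)
|BD| = 8.0414
circle(B,5.00) ∩ circle(D,10.00): a=-0.6426, h=4.9585
  candidates: C₊=(1.7450,7.8023) cross=39.874; C₋=(-1.8985,-1.4212) cross=-39.874
  mode - wants cross < 0 → take C=(-1.8985,-1.4212) (cross=-39.874)
ex = (C−B)/|BC| = (-0.4839,-0.8751); ey = (0.8751,-0.4839)
P = B + 1.21·ex + -2.23·ey = (-2.0161,2.9746)

-2.02 2.97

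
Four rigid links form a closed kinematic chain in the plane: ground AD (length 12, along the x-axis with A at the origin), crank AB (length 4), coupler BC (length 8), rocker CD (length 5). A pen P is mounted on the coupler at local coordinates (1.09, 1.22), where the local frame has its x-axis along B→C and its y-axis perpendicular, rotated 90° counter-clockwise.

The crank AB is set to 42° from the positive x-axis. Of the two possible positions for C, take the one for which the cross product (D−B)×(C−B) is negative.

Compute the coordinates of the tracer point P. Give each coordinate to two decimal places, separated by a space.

A=(0,0), D=(12.00,0)
B = A + 4.00·(cos42°, sin42°) = (2.9726, 2.6765)
|BD| = 9.4158
circle(B,8.00) ∩ circle(D,5.00): a=6.7789, h=4.2481
  candidates: C₊=(10.6794,4.8224) cross=40.000; C₋=(8.2643,-3.3233) cross=-40.000
  mode - wants cross < 0 → take C=(8.2643,-3.3233) (cross=-40.000)
ex = (C−B)/|BC| = (0.6615,-0.7500); ey = (0.7500,0.6615)
P = B + 1.09·ex + 1.22·ey = (4.6085,2.6660)

4.61 2.67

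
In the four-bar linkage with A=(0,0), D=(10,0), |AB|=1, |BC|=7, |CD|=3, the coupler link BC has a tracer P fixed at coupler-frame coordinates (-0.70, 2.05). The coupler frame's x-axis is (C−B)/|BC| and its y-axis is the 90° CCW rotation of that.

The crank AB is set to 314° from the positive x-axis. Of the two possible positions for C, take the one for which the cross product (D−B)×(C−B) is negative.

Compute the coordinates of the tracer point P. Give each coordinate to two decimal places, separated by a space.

A=(0,0), D=(10.00,0)
B = A + 1.00·(cos314°, sin314°) = (0.6947, -0.7193)
|BD| = 9.3331
circle(B,7.00) ∩ circle(D,3.00): a=6.8095, h=1.6221
  candidates: C₊=(7.3588,1.4228) cross=15.139; C₋=(7.6089,-1.8118) cross=-15.139
  mode - wants cross < 0 → take C=(7.6089,-1.8118) (cross=-15.139)
ex = (C−B)/|BC| = (0.9877,-0.1561); ey = (0.1561,0.9877)
P = B + -0.70·ex + 2.05·ey = (0.3232,1.4148)

0.32 1.41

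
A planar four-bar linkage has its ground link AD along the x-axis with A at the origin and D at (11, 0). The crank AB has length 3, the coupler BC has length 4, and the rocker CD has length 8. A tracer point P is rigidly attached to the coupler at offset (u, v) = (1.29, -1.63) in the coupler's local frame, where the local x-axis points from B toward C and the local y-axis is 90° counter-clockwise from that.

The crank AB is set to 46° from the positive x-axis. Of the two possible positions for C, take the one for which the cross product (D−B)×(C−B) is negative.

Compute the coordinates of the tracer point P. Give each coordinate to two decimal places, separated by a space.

0.87 0.47

A=(0,0), D=(11.00,0)
B = A + 3.00·(cos46°, sin46°) = (2.0840, 2.1580)
|BD| = 9.1735
circle(B,4.00) ∩ circle(D,8.00): a=1.9705, h=3.4810
  candidates: C₊=(4.8181,5.0777) cross=31.933; C₋=(3.1803,-1.6888) cross=-31.933
  mode - wants cross < 0 → take C=(3.1803,-1.6888) (cross=-31.933)
ex = (C−B)/|BC| = (0.2741,-0.9617); ey = (0.9617,0.2741)
P = B + 1.29·ex + -1.63·ey = (0.8700,0.4707)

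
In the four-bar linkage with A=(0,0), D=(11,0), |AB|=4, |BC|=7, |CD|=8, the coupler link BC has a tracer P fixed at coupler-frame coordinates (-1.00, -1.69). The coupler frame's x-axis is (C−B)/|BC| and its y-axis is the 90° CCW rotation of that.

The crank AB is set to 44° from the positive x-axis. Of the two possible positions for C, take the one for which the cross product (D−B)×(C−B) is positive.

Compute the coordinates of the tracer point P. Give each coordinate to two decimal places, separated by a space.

3.26 0.85

A=(0,0), D=(11.00,0)
B = A + 4.00·(cos44°, sin44°) = (2.8774, 2.7786)
|BD| = 8.5848
circle(B,7.00) ∩ circle(D,8.00): a=3.4187, h=6.1084
  candidates: C₊=(8.0892,7.4516) cross=52.439; C₋=(4.1350,-4.1075) cross=-52.439
  mode + wants cross > 0 → take C=(8.0892,7.4516) (cross=52.439)
ex = (C−B)/|BC| = (0.7445,0.6676); ey = (-0.6676,0.7445)
P = B + -1.00·ex + -1.69·ey = (3.2610,0.8528)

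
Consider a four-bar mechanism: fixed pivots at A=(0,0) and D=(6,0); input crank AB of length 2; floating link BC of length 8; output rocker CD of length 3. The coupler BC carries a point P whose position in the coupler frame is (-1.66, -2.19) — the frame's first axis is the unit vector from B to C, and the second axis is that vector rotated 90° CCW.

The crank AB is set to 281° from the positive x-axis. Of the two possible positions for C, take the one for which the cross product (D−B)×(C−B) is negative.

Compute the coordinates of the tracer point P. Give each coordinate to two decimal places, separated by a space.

-1.24 -4.18

A=(0,0), D=(6.00,0)
B = A + 2.00·(cos281°, sin281°) = (0.3816, -1.9633)
|BD| = 5.9515
circle(B,8.00) ∩ circle(D,3.00): a=7.5964, h=2.5088
  candidates: C₊=(6.7252,2.9110) cross=14.931; C₋=(8.3804,-1.8258) cross=-14.931
  mode - wants cross < 0 → take C=(8.3804,-1.8258) (cross=-14.931)
ex = (C−B)/|BC| = (0.9999,0.0172); ey = (-0.0172,0.9999)
P = B + -1.66·ex + -2.19·ey = (-1.2405,-4.1815)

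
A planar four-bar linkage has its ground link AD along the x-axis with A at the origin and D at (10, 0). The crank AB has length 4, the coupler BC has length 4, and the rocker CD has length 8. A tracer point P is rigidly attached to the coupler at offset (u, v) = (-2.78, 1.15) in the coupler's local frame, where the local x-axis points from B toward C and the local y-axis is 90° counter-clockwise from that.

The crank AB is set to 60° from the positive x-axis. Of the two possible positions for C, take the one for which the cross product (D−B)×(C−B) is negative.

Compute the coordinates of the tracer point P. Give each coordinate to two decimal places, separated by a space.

A=(0,0), D=(10.00,0)
B = A + 4.00·(cos60°, sin60°) = (2.0000, 3.4641)
|BD| = 8.7178
circle(B,4.00) ∩ circle(D,8.00): a=1.6059, h=3.6635
  candidates: C₊=(4.9294,6.1878) cross=31.937; C₋=(2.0180,-0.5359) cross=-31.937
  mode - wants cross < 0 → take C=(2.0180,-0.5359) (cross=-31.937)
ex = (C−B)/|BC| = (0.0045,-1.0000); ey = (1.0000,0.0045)
P = B + -2.78·ex + 1.15·ey = (3.1375,6.2492)

3.14 6.25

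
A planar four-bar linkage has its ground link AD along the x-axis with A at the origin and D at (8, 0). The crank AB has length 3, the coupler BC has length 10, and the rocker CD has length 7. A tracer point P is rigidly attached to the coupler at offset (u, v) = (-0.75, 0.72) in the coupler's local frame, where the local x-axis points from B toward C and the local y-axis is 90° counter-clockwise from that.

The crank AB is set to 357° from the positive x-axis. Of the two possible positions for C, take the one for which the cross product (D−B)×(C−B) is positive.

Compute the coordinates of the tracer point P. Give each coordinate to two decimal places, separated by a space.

A=(0,0), D=(8.00,0)
B = A + 3.00·(cos357°, sin357°) = (2.9959, -0.1570)
|BD| = 5.0066
circle(B,10.00) ∩ circle(D,7.00): a=7.5966, h=6.5032
  candidates: C₊=(10.3848,6.5812) cross=32.559; C₋=(10.7927,-6.4188) cross=-32.559
  mode + wants cross > 0 → take C=(10.3848,6.5812) (cross=32.559)
ex = (C−B)/|BC| = (0.7389,0.6738); ey = (-0.6738,0.7389)
P = B + -0.75·ex + 0.72·ey = (1.9566,-0.1304)

1.96 -0.13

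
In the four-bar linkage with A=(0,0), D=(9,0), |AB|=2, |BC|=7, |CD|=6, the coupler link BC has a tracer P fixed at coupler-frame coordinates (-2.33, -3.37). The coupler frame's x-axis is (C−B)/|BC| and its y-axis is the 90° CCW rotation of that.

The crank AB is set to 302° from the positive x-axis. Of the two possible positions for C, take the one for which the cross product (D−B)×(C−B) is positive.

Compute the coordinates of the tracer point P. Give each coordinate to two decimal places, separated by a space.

2.69 -5.46

A=(0,0), D=(9.00,0)
B = A + 2.00·(cos302°, sin302°) = (1.0598, -1.6961)
|BD| = 8.1193
circle(B,7.00) ∩ circle(D,6.00): a=4.8602, h=5.0377
  candidates: C₊=(4.7605,4.2457) cross=40.903; C₋=(6.8652,-5.6074) cross=-40.903
  mode + wants cross > 0 → take C=(4.7605,4.2457) (cross=40.903)
ex = (C−B)/|BC| = (0.5287,0.8488); ey = (-0.8488,0.5287)
P = B + -2.33·ex + -3.37·ey = (2.6886,-5.4555)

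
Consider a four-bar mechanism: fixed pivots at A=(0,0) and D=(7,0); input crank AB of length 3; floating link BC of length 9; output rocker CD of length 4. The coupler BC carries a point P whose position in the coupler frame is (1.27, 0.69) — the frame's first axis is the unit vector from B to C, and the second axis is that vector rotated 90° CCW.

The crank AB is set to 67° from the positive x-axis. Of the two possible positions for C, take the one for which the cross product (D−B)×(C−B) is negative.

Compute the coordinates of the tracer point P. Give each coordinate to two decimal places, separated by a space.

2.53 2.26

A=(0,0), D=(7.00,0)
B = A + 3.00·(cos67°, sin67°) = (1.1722, 2.7615)
|BD| = 6.4490
circle(B,9.00) ∩ circle(D,4.00): a=8.2640, h=3.5645
  candidates: C₊=(10.1666,2.4439) cross=22.987; C₋=(7.1139,-3.9984) cross=-22.987
  mode - wants cross < 0 → take C=(7.1139,-3.9984) (cross=-22.987)
ex = (C−B)/|BC| = (0.6602,-0.7511); ey = (0.7511,0.6602)
P = B + 1.27·ex + 0.69·ey = (2.5289,2.2631)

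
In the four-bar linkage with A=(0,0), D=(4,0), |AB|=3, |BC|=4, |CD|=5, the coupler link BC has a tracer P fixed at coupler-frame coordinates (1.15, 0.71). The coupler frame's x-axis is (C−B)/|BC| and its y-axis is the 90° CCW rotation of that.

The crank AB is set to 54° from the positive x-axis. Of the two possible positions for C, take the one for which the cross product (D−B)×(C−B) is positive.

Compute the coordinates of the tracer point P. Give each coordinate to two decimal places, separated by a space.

A=(0,0), D=(4.00,0)
B = A + 3.00·(cos54°, sin54°) = (1.7634, 2.4271)
|BD| = 3.3005
circle(B,4.00) ∩ circle(D,5.00): a=0.2868, h=3.9897
  candidates: C₊=(4.8916,4.9199) cross=13.168; C₋=(-0.9762,-0.4876) cross=-13.168
  mode + wants cross > 0 → take C=(4.8916,4.9199) (cross=13.168)
ex = (C−B)/|BC| = (0.7821,0.6232); ey = (-0.6232,0.7821)
P = B + 1.15·ex + 0.71·ey = (2.2203,3.6990)

2.22 3.70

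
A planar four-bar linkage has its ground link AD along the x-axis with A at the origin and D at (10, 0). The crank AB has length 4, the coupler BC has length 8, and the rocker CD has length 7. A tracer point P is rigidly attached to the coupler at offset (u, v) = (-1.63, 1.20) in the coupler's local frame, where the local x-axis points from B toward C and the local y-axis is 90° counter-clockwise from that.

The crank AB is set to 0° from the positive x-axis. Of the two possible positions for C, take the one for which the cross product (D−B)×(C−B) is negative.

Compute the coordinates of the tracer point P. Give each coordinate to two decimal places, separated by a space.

4.15 2.02

A=(0,0), D=(10.00,0)
B = A + 4.00·(cos0°, sin0°) = (4.0000, 0.0000)
|BD| = 6.0000
circle(B,8.00) ∩ circle(D,7.00): a=4.2500, h=6.7777
  candidates: C₊=(8.2500,6.7777) cross=40.666; C₋=(8.2500,-6.7777) cross=-40.666
  mode - wants cross < 0 → take C=(8.2500,-6.7777) (cross=-40.666)
ex = (C−B)/|BC| = (0.5312,-0.8472); ey = (0.8472,0.5312)
P = B + -1.63·ex + 1.20·ey = (4.1507,2.0185)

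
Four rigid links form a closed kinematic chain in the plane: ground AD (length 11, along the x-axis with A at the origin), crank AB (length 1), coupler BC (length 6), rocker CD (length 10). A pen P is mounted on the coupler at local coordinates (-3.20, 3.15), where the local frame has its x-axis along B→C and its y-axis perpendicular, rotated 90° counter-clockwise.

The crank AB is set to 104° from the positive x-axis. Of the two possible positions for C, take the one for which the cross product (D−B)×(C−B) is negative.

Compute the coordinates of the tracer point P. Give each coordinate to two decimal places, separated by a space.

A=(0,0), D=(11.00,0)
B = A + 1.00·(cos104°, sin104°) = (-0.2419, 0.9703)
|BD| = 11.2837
circle(B,6.00) ∩ circle(D,10.00): a=2.8059, h=5.3035
  candidates: C₊=(3.0096,6.0128) cross=59.843; C₋=(2.0975,-4.5548) cross=-59.843
  mode - wants cross < 0 → take C=(2.0975,-4.5548) (cross=-59.843)
ex = (C−B)/|BC| = (0.3899,-0.9209); ey = (0.9209,0.3899)
P = B + -3.20·ex + 3.15·ey = (1.4110,5.1452)

1.41 5.15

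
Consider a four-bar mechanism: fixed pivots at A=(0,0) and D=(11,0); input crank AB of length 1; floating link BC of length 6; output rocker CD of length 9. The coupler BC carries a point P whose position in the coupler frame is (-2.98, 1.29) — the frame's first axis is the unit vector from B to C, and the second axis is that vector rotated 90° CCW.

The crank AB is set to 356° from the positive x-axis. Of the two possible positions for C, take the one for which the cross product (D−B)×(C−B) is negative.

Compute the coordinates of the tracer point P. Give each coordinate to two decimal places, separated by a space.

0.75 3.17

A=(0,0), D=(11.00,0)
B = A + 1.00·(cos356°, sin356°) = (0.9976, -0.0698)
|BD| = 10.0027
circle(B,6.00) ∩ circle(D,9.00): a=2.7519, h=5.3317
  candidates: C₊=(3.7123,5.2810) cross=53.331; C₋=(3.7866,-5.3821) cross=-53.331
  mode - wants cross < 0 → take C=(3.7866,-5.3821) (cross=-53.331)
ex = (C−B)/|BC| = (0.4648,-0.8854); ey = (0.8854,0.4648)
P = B + -2.98·ex + 1.29·ey = (0.7545,3.1684)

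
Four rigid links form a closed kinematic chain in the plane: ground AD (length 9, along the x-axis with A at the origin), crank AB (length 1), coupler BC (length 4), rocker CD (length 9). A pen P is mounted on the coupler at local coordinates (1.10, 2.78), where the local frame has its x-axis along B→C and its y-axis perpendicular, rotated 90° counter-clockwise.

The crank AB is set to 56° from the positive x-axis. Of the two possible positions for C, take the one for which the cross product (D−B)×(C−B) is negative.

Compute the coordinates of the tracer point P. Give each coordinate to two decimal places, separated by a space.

3.34 -0.26

A=(0,0), D=(9.00,0)
B = A + 1.00·(cos56°, sin56°) = (0.5592, 0.8290)
|BD| = 8.4814
circle(B,4.00) ∩ circle(D,9.00): a=0.4088, h=3.9791
  candidates: C₊=(1.3550,4.7491) cross=33.748; C₋=(0.5771,-3.1709) cross=-33.748
  mode - wants cross < 0 → take C=(0.5771,-3.1709) (cross=-33.748)
ex = (C−B)/|BC| = (0.0045,-1.0000); ey = (1.0000,0.0045)
P = B + 1.10·ex + 2.78·ey = (3.3441,-0.2585)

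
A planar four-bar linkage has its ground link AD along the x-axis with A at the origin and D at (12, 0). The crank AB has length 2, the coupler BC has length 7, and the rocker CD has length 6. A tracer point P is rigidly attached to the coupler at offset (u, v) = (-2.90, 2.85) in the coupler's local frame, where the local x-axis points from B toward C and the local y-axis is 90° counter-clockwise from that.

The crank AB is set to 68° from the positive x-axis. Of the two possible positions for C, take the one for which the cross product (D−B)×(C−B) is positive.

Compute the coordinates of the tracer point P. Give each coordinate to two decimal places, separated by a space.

A=(0,0), D=(12.00,0)
B = A + 2.00·(cos68°, sin68°) = (0.7492, 1.8544)
|BD| = 11.4026
circle(B,7.00) ∩ circle(D,6.00): a=6.2713, h=3.1097
  candidates: C₊=(7.4428,3.9028) cross=35.459; C₋=(6.4313,-2.2338) cross=-35.459
  mode + wants cross > 0 → take C=(7.4428,3.9028) (cross=35.459)
ex = (C−B)/|BC| = (0.9562,0.2926); ey = (-0.2926,0.9562)
P = B + -2.90·ex + 2.85·ey = (-2.8578,3.7310)

-2.86 3.73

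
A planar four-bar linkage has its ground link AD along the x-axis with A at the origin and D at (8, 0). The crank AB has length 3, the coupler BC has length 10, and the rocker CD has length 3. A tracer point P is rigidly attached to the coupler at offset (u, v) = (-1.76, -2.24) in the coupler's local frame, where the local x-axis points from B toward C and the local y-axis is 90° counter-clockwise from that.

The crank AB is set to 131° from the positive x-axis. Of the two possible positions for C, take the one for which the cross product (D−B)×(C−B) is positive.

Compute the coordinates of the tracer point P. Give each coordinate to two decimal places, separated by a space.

-3.56 -0.10

A=(0,0), D=(8.00,0)
B = A + 3.00·(cos131°, sin131°) = (-1.9682, 2.2641)
|BD| = 10.2221
circle(B,10.00) ∩ circle(D,3.00): a=9.5622, h=2.9265
  candidates: C₊=(8.0047,3.0000) cross=29.915; C₋=(6.7083,-2.7077) cross=-29.915
  mode + wants cross > 0 → take C=(8.0047,3.0000) (cross=29.915)
ex = (C−B)/|BC| = (0.9973,0.0736); ey = (-0.0736,0.9973)
P = B + -1.76·ex + -2.24·ey = (-3.5586,-0.0993)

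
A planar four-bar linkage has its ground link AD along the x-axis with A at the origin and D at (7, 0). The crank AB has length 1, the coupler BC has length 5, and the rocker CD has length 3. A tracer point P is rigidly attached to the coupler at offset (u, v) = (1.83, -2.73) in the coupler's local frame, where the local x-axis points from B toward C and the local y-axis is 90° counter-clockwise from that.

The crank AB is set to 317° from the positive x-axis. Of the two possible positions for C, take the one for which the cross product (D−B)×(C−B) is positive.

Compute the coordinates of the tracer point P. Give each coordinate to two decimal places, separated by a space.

A=(0,0), D=(7.00,0)
B = A + 1.00·(cos317°, sin317°) = (0.7314, -0.6820)
|BD| = 6.3056
circle(B,5.00) ∩ circle(D,3.00): a=4.4215, h=2.3345
  candidates: C₊=(4.8744,2.1171) cross=14.721; C₋=(5.3794,-2.5246) cross=-14.721
  mode + wants cross > 0 → take C=(4.8744,2.1171) (cross=14.721)
ex = (C−B)/|BC| = (0.8286,0.5598); ey = (-0.5598,0.8286)
P = B + 1.83·ex + -2.73·ey = (3.7760,-1.9197)

3.78 -1.92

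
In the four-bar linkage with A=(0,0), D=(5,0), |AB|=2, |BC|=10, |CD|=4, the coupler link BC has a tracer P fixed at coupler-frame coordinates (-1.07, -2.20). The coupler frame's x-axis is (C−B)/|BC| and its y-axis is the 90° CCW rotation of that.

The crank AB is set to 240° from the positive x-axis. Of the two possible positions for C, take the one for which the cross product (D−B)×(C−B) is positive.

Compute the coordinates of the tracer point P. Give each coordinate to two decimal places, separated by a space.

-0.99 -4.18

A=(0,0), D=(5.00,0)
B = A + 2.00·(cos240°, sin240°) = (-1.0000, -1.7321)
|BD| = 6.2450
circle(B,10.00) ∩ circle(D,4.00): a=9.8479, h=1.7376
  candidates: C₊=(7.9796,2.6687) cross=10.851; C₋=(8.9435,-0.6702) cross=-10.851
  mode + wants cross > 0 → take C=(7.9796,2.6687) (cross=10.851)
ex = (C−B)/|BC| = (0.8980,0.4401); ey = (-0.4401,0.8980)
P = B + -1.07·ex + -2.20·ey = (-0.9927,-4.1784)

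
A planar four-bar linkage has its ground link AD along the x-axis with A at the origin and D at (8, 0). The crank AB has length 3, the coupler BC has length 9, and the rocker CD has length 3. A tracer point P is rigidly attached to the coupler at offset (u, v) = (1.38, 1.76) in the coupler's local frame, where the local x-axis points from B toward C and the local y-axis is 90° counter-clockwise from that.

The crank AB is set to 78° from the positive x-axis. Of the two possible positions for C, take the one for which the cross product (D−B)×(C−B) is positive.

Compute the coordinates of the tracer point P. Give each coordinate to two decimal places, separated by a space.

A=(0,0), D=(8.00,0)
B = A + 3.00·(cos78°, sin78°) = (0.6237, 2.9344)
|BD| = 7.9385
circle(B,9.00) ∩ circle(D,3.00): a=8.5041, h=2.9462
  candidates: C₊=(9.6146,2.5285) cross=23.389; C₋=(7.4365,-2.9466) cross=-23.389
  mode + wants cross > 0 → take C=(9.6146,2.5285) (cross=23.389)
ex = (C−B)/|BC| = (0.9990,-0.0451); ey = (0.0451,0.9990)
P = B + 1.38·ex + 1.76·ey = (2.0817,4.6304)

2.08 4.63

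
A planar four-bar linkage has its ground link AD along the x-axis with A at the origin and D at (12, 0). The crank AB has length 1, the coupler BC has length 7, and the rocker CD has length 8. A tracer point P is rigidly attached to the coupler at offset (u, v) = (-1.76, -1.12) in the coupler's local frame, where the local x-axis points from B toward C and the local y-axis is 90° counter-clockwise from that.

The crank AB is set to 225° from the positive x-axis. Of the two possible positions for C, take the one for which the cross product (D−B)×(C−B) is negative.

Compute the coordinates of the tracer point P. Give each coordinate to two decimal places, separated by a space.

-2.79 -0.75

A=(0,0), D=(12.00,0)
B = A + 1.00·(cos225°, sin225°) = (-0.7071, -0.7071)
|BD| = 12.7268
circle(B,7.00) ∩ circle(D,8.00): a=5.7741, h=3.9573
  candidates: C₊=(4.8382,3.5649) cross=50.363; C₋=(5.2779,-4.3375) cross=-50.363
  mode - wants cross < 0 → take C=(5.2779,-4.3375) (cross=-50.363)
ex = (C−B)/|BC| = (0.8550,-0.5186); ey = (0.5186,0.8550)
P = B + -1.76·ex + -1.12·ey = (-2.7928,-0.7519)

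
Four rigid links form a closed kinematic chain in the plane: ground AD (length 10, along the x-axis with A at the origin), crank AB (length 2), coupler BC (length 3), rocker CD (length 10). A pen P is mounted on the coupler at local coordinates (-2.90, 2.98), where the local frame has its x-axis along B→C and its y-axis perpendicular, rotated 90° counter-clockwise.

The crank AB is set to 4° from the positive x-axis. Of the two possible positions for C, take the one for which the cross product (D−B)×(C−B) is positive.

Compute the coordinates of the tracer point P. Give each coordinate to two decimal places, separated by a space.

A=(0,0), D=(10.00,0)
B = A + 2.00·(cos4°, sin4°) = (1.9951, 0.1395)
|BD| = 8.0061
circle(B,3.00) ∩ circle(D,10.00): a=-1.6801, h=2.4854
  candidates: C₊=(0.3586,2.6538) cross=19.898; C₋=(0.2719,-2.3162) cross=-19.898
  mode + wants cross > 0 → take C=(0.3586,2.6538) (cross=19.898)
ex = (C−B)/|BC| = (-0.5455,0.8381); ey = (-0.8381,-0.5455)
P = B + -2.90·ex + 2.98·ey = (1.0796,-3.9166)

1.08 -3.92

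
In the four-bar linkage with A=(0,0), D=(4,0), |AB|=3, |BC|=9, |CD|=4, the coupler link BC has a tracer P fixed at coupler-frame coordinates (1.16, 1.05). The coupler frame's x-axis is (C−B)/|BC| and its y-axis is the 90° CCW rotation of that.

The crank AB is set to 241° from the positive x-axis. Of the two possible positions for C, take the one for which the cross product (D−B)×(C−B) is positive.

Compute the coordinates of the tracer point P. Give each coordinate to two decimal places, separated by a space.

A=(0,0), D=(4.00,0)
B = A + 3.00·(cos241°, sin241°) = (-1.4544, -2.6239)
|BD| = 6.0527
circle(B,9.00) ∩ circle(D,4.00): a=8.3958, h=3.2419
  candidates: C₊=(4.7062,3.9372) cross=19.622; C₋=(7.5169,-1.9057) cross=-19.622
  mode + wants cross > 0 → take C=(4.7062,3.9372) (cross=19.622)
ex = (C−B)/|BC| = (0.6845,0.7290); ey = (-0.7290,0.6845)
P = B + 1.16·ex + 1.05·ey = (-1.4259,-1.0595)

-1.43 -1.06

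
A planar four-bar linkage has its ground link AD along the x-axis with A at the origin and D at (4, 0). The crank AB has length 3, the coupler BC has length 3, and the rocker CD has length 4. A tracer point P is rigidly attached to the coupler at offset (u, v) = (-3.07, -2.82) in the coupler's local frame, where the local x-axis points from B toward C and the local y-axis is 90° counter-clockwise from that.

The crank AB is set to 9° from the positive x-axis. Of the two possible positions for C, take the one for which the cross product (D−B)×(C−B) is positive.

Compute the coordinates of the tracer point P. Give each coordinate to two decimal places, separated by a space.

A=(0,0), D=(4.00,0)
B = A + 3.00·(cos9°, sin9°) = (2.9631, 0.4693)
|BD| = 1.1382
circle(B,3.00) ∩ circle(D,4.00): a=-2.5060, h=1.6493
  candidates: C₊=(1.3601,3.0051) cross=1.877; C₋=(0.0000,0.0000) cross=-1.877
  mode + wants cross > 0 → take C=(1.3601,3.0051) (cross=1.877)
ex = (C−B)/|BC| = (-0.5343,0.8453); ey = (-0.8453,-0.5343)
P = B + -3.07·ex + -2.82·ey = (6.9871,-0.6189)

6.99 -0.62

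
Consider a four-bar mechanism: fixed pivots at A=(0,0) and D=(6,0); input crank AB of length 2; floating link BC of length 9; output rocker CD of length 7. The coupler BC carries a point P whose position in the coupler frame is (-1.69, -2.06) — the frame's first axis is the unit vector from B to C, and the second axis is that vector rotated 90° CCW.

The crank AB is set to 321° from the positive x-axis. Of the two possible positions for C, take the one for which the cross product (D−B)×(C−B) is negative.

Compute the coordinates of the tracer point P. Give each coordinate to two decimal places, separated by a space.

-1.00 -2.01

A=(0,0), D=(6.00,0)
B = A + 2.00·(cos321°, sin321°) = (1.5543, -1.2586)
|BD| = 4.6204
circle(B,9.00) ∩ circle(D,7.00): a=5.7731, h=6.9044
  candidates: C₊=(5.2282,6.9573) cross=31.902; C₋=(8.9899,-6.3293) cross=-31.902
  mode - wants cross < 0 → take C=(8.9899,-6.3293) (cross=-31.902)
ex = (C−B)/|BC| = (0.8262,-0.5634); ey = (0.5634,0.8262)
P = B + -1.69·ex + -2.06·ey = (-1.0026,-2.0084)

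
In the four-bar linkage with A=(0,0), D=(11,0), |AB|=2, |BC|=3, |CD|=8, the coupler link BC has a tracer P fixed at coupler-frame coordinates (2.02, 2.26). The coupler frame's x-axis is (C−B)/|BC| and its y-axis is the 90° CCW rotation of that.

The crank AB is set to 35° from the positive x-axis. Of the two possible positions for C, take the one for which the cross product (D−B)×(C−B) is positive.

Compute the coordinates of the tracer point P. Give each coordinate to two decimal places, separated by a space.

A=(0,0), D=(11.00,0)
B = A + 2.00·(cos35°, sin35°) = (1.6383, 1.1472)
|BD| = 9.4317
circle(B,3.00) ∩ circle(D,8.00): a=1.8002, h=2.3999
  candidates: C₊=(3.7170,3.3103) cross=22.635; C₋=(3.1332,-1.4539) cross=-22.635
  mode + wants cross > 0 → take C=(3.7170,3.3103) (cross=22.635)
ex = (C−B)/|BC| = (0.6929,0.7210); ey = (-0.7210,0.6929)
P = B + 2.02·ex + 2.26·ey = (1.4084,4.1696)

1.41 4.17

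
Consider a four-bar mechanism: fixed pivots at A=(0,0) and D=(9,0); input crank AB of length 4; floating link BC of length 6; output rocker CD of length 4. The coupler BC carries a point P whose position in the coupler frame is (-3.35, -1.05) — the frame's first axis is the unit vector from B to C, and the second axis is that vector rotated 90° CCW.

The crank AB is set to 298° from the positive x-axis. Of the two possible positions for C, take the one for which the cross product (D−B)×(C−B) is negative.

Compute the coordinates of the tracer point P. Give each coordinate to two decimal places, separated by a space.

A=(0,0), D=(9.00,0)
B = A + 4.00·(cos298°, sin298°) = (1.8779, -3.5318)
|BD| = 7.9497
circle(B,6.00) ∩ circle(D,4.00): a=5.2328, h=2.9357
  candidates: C₊=(5.2617,1.4230) cross=23.338; C₋=(7.8701,-3.8371) cross=-23.338
  mode - wants cross < 0 → take C=(7.8701,-3.8371) (cross=-23.338)
ex = (C−B)/|BC| = (0.9987,-0.0509); ey = (0.0509,0.9987)
P = B + -3.35·ex + -1.05·ey = (-1.5212,-4.4100)

-1.52 -4.41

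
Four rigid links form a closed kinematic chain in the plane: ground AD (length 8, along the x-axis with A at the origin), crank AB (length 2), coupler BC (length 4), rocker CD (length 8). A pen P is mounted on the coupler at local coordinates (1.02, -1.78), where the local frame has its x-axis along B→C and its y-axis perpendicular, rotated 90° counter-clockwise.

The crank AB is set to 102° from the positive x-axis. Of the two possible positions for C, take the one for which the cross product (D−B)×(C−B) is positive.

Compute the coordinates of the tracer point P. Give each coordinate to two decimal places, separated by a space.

A=(0,0), D=(8.00,0)
B = A + 2.00·(cos102°, sin102°) = (-0.4158, 1.9563)
|BD| = 8.6402
circle(B,4.00) ∩ circle(D,8.00): a=1.5424, h=3.6907
  candidates: C₊=(1.9221,5.2019) cross=31.888; C₋=(0.2509,-1.9878) cross=-31.888
  mode + wants cross > 0 → take C=(1.9221,5.2019) (cross=31.888)
ex = (C−B)/|BC| = (0.5845,0.8114); ey = (-0.8114,0.5845)
P = B + 1.02·ex + -1.78·ey = (1.6246,1.7435)

1.62 1.74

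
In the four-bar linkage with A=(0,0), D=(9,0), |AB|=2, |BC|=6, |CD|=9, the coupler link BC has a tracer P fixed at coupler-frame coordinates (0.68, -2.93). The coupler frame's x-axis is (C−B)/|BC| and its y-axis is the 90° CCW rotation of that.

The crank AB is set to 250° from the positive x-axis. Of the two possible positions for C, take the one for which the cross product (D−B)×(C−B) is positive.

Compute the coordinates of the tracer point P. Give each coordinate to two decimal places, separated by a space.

A=(0,0), D=(9.00,0)
B = A + 2.00·(cos250°, sin250°) = (-0.6840, -1.8794)
|BD| = 9.8647
circle(B,6.00) ∩ circle(D,9.00): a=2.6515, h=5.3823
  candidates: C₊=(0.8935,3.9095) cross=53.095; C₋=(2.9443,-6.6580) cross=-53.095
  mode + wants cross > 0 → take C=(0.8935,3.9095) (cross=53.095)
ex = (C−B)/|BC| = (0.2629,0.9648); ey = (-0.9648,0.2629)
P = B + 0.68·ex + -2.93·ey = (2.3217,-1.9937)

2.32 -1.99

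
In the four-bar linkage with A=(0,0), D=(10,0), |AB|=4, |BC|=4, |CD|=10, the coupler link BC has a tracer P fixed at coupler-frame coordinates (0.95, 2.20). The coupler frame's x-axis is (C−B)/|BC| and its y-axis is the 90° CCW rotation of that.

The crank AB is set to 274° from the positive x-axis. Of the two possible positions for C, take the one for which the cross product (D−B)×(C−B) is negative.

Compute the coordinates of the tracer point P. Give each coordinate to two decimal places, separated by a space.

2.57 -3.28

A=(0,0), D=(10.00,0)
B = A + 4.00·(cos274°, sin274°) = (0.2790, -3.9903)
|BD| = 10.5081
circle(B,4.00) ∩ circle(D,10.00): a=1.2571, h=3.7973
  candidates: C₊=(0.0000,0.0000) cross=39.903; C₋=(2.8839,-7.0258) cross=-39.903
  mode - wants cross < 0 → take C=(2.8839,-7.0258) (cross=-39.903)
ex = (C−B)/|BC| = (0.6512,-0.7589); ey = (0.7589,0.6512)
P = B + 0.95·ex + 2.20·ey = (2.5672,-3.2785)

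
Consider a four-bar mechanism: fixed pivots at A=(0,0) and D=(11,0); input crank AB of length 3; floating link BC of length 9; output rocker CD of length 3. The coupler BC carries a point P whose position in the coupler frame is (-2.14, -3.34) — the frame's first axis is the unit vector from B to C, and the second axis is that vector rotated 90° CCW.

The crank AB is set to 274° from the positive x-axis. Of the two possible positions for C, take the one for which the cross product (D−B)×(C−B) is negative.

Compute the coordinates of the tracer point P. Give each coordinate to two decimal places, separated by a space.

A=(0,0), D=(11.00,0)
B = A + 3.00·(cos274°, sin274°) = (0.2093, -2.9927)
|BD| = 11.1980
circle(B,9.00) ∩ circle(D,3.00): a=8.8139, h=1.8209
  candidates: C₊=(8.2159,1.1175) cross=20.391; C₋=(9.1892,-2.3919) cross=-20.391
  mode - wants cross < 0 → take C=(9.1892,-2.3919) (cross=-20.391)
ex = (C−B)/|BC| = (0.9978,0.0668); ey = (-0.0668,0.9978)
P = B + -2.14·ex + -3.34·ey = (-1.7030,-6.4681)

-1.70 -6.47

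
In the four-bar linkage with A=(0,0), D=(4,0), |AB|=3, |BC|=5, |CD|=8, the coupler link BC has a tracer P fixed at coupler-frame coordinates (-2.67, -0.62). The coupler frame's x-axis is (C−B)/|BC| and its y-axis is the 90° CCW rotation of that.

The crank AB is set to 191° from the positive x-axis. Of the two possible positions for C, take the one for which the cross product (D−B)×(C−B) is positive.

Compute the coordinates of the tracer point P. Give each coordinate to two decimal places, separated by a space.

A=(0,0), D=(4.00,0)
B = A + 3.00·(cos191°, sin191°) = (-2.9449, -0.5724)
|BD| = 6.9684
circle(B,5.00) ∩ circle(D,8.00): a=0.6859, h=4.9527
  candidates: C₊=(-2.6682,4.4199) cross=34.513; C₋=(-1.8545,-5.4521) cross=-34.513
  mode + wants cross > 0 → take C=(-2.6682,4.4199) (cross=34.513)
ex = (C−B)/|BC| = (0.0553,0.9985); ey = (-0.9985,0.0553)
P = B + -2.67·ex + -0.62·ey = (-2.4736,-3.2726)

-2.47 -3.27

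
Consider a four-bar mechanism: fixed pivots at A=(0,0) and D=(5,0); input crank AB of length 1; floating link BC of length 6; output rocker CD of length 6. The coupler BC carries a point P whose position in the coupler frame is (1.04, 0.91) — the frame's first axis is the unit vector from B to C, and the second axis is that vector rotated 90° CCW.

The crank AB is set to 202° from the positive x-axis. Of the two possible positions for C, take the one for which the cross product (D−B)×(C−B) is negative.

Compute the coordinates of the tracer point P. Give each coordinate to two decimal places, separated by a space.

A=(0,0), D=(5.00,0)
B = A + 1.00·(cos202°, sin202°) = (-0.9272, -0.3746)
|BD| = 5.9390
circle(B,6.00) ∩ circle(D,6.00): a=2.9695, h=5.2136
  candidates: C₊=(1.7076,5.0160) cross=30.964; C₋=(2.3653,-5.3906) cross=-30.964
  mode - wants cross < 0 → take C=(2.3653,-5.3906) (cross=-30.964)
ex = (C−B)/|BC| = (0.5487,-0.8360); ey = (0.8360,0.5487)
P = B + 1.04·ex + 0.91·ey = (0.4043,-0.7447)

0.40 -0.74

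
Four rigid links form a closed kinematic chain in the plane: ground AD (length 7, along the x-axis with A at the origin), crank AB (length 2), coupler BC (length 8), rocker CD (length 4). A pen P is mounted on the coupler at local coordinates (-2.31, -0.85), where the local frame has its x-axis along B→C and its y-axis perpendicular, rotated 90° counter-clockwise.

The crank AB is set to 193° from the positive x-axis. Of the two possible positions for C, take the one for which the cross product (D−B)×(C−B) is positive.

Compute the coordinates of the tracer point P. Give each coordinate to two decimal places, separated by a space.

-3.54 -2.32

A=(0,0), D=(7.00,0)
B = A + 2.00·(cos193°, sin193°) = (-1.9487, -0.4499)
|BD| = 8.9600
circle(B,8.00) ∩ circle(D,4.00): a=7.1586, h=3.5714
  candidates: C₊=(5.0215,3.4764) cross=32.000; C₋=(5.3801,-3.6573) cross=-32.000
  mode + wants cross > 0 → take C=(5.0215,3.4764) (cross=32.000)
ex = (C−B)/|BC| = (0.8713,0.4908); ey = (-0.4908,0.8713)
P = B + -2.31·ex + -0.85·ey = (-3.5442,-2.3242)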